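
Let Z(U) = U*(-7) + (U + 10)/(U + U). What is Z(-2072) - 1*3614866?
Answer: -7459949033/2072 ≈ -3.6004e+6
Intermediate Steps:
Z(U) = -7*U + (10 + U)/(2*U) (Z(U) = -7*U + (10 + U)/((2*U)) = -7*U + (10 + U)*(1/(2*U)) = -7*U + (10 + U)/(2*U))
Z(-2072) - 1*3614866 = (½ - 7*(-2072) + 5/(-2072)) - 1*3614866 = (½ + 14504 + 5*(-1/2072)) - 3614866 = (½ + 14504 - 5/2072) - 3614866 = 30053319/2072 - 3614866 = -7459949033/2072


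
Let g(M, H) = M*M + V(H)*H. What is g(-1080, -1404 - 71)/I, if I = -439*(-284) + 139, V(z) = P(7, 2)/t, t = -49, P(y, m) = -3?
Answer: 3809945/407729 ≈ 9.3443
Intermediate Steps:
V(z) = 3/49 (V(z) = -3/(-49) = -3*(-1/49) = 3/49)
I = 124815 (I = 124676 + 139 = 124815)
g(M, H) = M**2 + 3*H/49 (g(M, H) = M*M + 3*H/49 = M**2 + 3*H/49)
g(-1080, -1404 - 71)/I = ((-1080)**2 + 3*(-1404 - 71)/49)/124815 = (1166400 + (3/49)*(-1475))*(1/124815) = (1166400 - 4425/49)*(1/124815) = (57149175/49)*(1/124815) = 3809945/407729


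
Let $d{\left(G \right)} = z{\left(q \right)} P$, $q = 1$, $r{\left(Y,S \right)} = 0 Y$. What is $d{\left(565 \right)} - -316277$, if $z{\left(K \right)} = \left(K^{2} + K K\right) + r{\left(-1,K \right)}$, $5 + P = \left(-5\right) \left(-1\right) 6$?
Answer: $316327$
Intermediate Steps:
$r{\left(Y,S \right)} = 0$
$P = 25$ ($P = -5 + \left(-5\right) \left(-1\right) 6 = -5 + 5 \cdot 6 = -5 + 30 = 25$)
$z{\left(K \right)} = 2 K^{2}$ ($z{\left(K \right)} = \left(K^{2} + K K\right) + 0 = \left(K^{2} + K^{2}\right) + 0 = 2 K^{2} + 0 = 2 K^{2}$)
$d{\left(G \right)} = 50$ ($d{\left(G \right)} = 2 \cdot 1^{2} \cdot 25 = 2 \cdot 1 \cdot 25 = 2 \cdot 25 = 50$)
$d{\left(565 \right)} - -316277 = 50 - -316277 = 50 + 316277 = 316327$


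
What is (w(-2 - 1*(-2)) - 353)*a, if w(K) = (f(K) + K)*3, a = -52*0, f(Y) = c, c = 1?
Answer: 0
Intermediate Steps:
f(Y) = 1
a = 0
w(K) = 3 + 3*K (w(K) = (1 + K)*3 = 3 + 3*K)
(w(-2 - 1*(-2)) - 353)*a = ((3 + 3*(-2 - 1*(-2))) - 353)*0 = ((3 + 3*(-2 + 2)) - 353)*0 = ((3 + 3*0) - 353)*0 = ((3 + 0) - 353)*0 = (3 - 353)*0 = -350*0 = 0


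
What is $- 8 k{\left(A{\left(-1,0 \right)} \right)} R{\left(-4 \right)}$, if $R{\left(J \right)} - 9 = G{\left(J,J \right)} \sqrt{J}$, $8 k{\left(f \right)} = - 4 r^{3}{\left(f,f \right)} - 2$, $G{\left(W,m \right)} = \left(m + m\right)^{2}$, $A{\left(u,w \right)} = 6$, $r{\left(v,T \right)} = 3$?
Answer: $990 + 14080 i \approx 990.0 + 14080.0 i$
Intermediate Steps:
$G{\left(W,m \right)} = 4 m^{2}$ ($G{\left(W,m \right)} = \left(2 m\right)^{2} = 4 m^{2}$)
$k{\left(f \right)} = - \frac{55}{4}$ ($k{\left(f \right)} = \frac{- 4 \cdot 3^{3} - 2}{8} = \frac{\left(-4\right) 27 - 2}{8} = \frac{-108 - 2}{8} = \frac{1}{8} \left(-110\right) = - \frac{55}{4}$)
$R{\left(J \right)} = 9 + 4 J^{\frac{5}{2}}$ ($R{\left(J \right)} = 9 + 4 J^{2} \sqrt{J} = 9 + 4 J^{\frac{5}{2}}$)
$- 8 k{\left(A{\left(-1,0 \right)} \right)} R{\left(-4 \right)} = \left(-8\right) \left(- \frac{55}{4}\right) \left(9 + 4 \left(-4\right)^{\frac{5}{2}}\right) = 110 \left(9 + 4 \cdot 32 i\right) = 110 \left(9 + 128 i\right) = 990 + 14080 i$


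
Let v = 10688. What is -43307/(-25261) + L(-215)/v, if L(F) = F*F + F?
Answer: 812561913/134994784 ≈ 6.0192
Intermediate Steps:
L(F) = F + F² (L(F) = F² + F = F + F²)
-43307/(-25261) + L(-215)/v = -43307/(-25261) - 215*(1 - 215)/10688 = -43307*(-1/25261) - 215*(-214)*(1/10688) = 43307/25261 + 46010*(1/10688) = 43307/25261 + 23005/5344 = 812561913/134994784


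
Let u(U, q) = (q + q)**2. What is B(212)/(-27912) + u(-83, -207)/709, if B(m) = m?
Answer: 1195963711/4947402 ≈ 241.74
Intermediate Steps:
u(U, q) = 4*q**2 (u(U, q) = (2*q)**2 = 4*q**2)
B(212)/(-27912) + u(-83, -207)/709 = 212/(-27912) + (4*(-207)**2)/709 = 212*(-1/27912) + (4*42849)*(1/709) = -53/6978 + 171396*(1/709) = -53/6978 + 171396/709 = 1195963711/4947402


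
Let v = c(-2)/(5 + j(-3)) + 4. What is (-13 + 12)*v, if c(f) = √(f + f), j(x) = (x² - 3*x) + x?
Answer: -4 - I/10 ≈ -4.0 - 0.1*I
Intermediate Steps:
j(x) = x² - 2*x
c(f) = √2*√f (c(f) = √(2*f) = √2*√f)
v = 4 + I/10 (v = (√2*√(-2))/(5 - 3*(-2 - 3)) + 4 = (√2*(I*√2))/(5 - 3*(-5)) + 4 = (2*I)/(5 + 15) + 4 = (2*I)/20 + 4 = I/10 + 4 = 4 + I/10 ≈ 4.0 + 0.1*I)
(-13 + 12)*v = (-13 + 12)*(4 + I/10) = -(4 + I/10) = -4 - I/10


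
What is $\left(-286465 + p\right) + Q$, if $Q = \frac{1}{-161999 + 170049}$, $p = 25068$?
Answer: $- \frac{2104245849}{8050} \approx -2.614 \cdot 10^{5}$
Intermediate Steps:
$Q = \frac{1}{8050} \approx 0.00012422$
$\left(-286465 + p\right) + Q = \left(-286465 + 25068\right) + \frac{1}{8050} = -261397 + \frac{1}{8050} = - \frac{2104245849}{8050}$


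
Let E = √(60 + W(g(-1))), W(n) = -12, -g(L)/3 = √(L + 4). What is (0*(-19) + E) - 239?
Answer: -239 + 4*√3 ≈ -232.07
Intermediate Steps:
g(L) = -3*√(4 + L) (g(L) = -3*√(L + 4) = -3*√(4 + L))
E = 4*√3 (E = √(60 - 12) = √48 = 4*√3 ≈ 6.9282)
(0*(-19) + E) - 239 = (0*(-19) + 4*√3) - 239 = (0 + 4*√3) - 239 = 4*√3 - 239 = -239 + 4*√3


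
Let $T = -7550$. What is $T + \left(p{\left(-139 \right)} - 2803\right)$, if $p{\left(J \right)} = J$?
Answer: $-10492$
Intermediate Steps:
$T + \left(p{\left(-139 \right)} - 2803\right) = -7550 - 2942 = -10492$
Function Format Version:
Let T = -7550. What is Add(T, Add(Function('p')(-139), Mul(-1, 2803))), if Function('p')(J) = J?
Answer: -10492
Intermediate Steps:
Add(T, Add(Function('p')(-139), Mul(-1, 2803))) = Add(-7550, Add(-139, Mul(-1, 2803))) = Add(-7550, Add(-139, -2803)) = Add(-7550, -2942) = -10492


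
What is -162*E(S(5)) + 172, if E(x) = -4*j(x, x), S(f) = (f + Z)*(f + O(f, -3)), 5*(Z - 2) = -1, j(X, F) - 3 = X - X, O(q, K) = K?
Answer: 2116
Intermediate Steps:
j(X, F) = 3 (j(X, F) = 3 + (X - X) = 3 + 0 = 3)
Z = 9/5 (Z = 2 + (1/5)*(-1) = 2 - 1/5 = 9/5 ≈ 1.8000)
S(f) = (-3 + f)*(9/5 + f) (S(f) = (f + 9/5)*(f - 3) = (9/5 + f)*(-3 + f) = (-3 + f)*(9/5 + f))
E(x) = -12 (E(x) = -4*3 = -12)
-162*E(S(5)) + 172 = -162*(-12) + 172 = 1944 + 172 = 2116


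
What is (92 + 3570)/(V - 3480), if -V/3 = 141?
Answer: -3662/3903 ≈ -0.93825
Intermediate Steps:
V = -423 (V = -3*141 = -423)
(92 + 3570)/(V - 3480) = (92 + 3570)/(-423 - 3480) = 3662/(-3903) = 3662*(-1/3903) = -3662/3903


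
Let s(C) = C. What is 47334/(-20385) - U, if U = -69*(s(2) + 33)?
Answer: 16394147/6795 ≈ 2412.7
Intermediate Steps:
U = -2415 (U = -69*(2 + 33) = -69*35 = -2415)
47334/(-20385) - U = 47334/(-20385) - 1*(-2415) = 47334*(-1/20385) + 2415 = -15778/6795 + 2415 = 16394147/6795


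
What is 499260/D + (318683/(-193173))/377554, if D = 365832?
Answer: 84288269073652/61762297759367 ≈ 1.3647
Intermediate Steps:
499260/D + (318683/(-193173))/377554 = 499260/365832 + (318683/(-193173))/377554 = 499260*(1/365832) + (318683*(-1/193173))*(1/377554) = 41605/30486 - 318683/193173*1/377554 = 41605/30486 - 318683/72933238842 = 84288269073652/61762297759367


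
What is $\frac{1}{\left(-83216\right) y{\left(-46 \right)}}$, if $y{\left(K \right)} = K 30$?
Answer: $\frac{1}{114838080} \approx 8.7079 \cdot 10^{-9}$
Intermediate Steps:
$y{\left(K \right)} = 30 K$
$\frac{1}{\left(-83216\right) y{\left(-46 \right)}} = \frac{1}{\left(-83216\right) 30 \left(-46\right)} = - \frac{1}{83216 \left(-1380\right)} = \left(- \frac{1}{83216}\right) \left(- \frac{1}{1380}\right) = \frac{1}{114838080}$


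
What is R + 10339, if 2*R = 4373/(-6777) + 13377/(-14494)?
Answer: 2030959839973/196451676 ≈ 10338.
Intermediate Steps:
R = -154038191/196451676 (R = (4373/(-6777) + 13377/(-14494))/2 = (4373*(-1/6777) + 13377*(-1/14494))/2 = (-4373/6777 - 13377/14494)/2 = (½)*(-154038191/98225838) = -154038191/196451676 ≈ -0.78410)
R + 10339 = -154038191/196451676 + 10339 = 2030959839973/196451676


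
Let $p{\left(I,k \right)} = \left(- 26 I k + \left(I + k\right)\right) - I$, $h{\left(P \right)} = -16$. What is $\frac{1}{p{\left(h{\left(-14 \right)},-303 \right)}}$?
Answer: $- \frac{1}{126351} \approx -7.9145 \cdot 10^{-6}$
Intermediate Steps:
$p{\left(I,k \right)} = k - 26 I k$ ($p{\left(I,k \right)} = \left(- 26 I k + \left(I + k\right)\right) - I = \left(I + k - 26 I k\right) - I = k - 26 I k$)
$\frac{1}{p{\left(h{\left(-14 \right)},-303 \right)}} = \frac{1}{\left(-303\right) \left(1 - -416\right)} = \frac{1}{\left(-303\right) \left(1 + 416\right)} = \frac{1}{\left(-303\right) 417} = \frac{1}{-126351} = - \frac{1}{126351}$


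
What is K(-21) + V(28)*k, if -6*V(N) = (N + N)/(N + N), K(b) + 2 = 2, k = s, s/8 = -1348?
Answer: 5392/3 ≈ 1797.3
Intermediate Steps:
s = -10784 (s = 8*(-1348) = -10784)
k = -10784
K(b) = 0 (K(b) = -2 + 2 = 0)
V(N) = -⅙ (V(N) = -(N + N)/(6*(N + N)) = -2*N/(6*(2*N)) = -2*N*1/(2*N)/6 = -⅙*1 = -⅙)
K(-21) + V(28)*k = 0 - ⅙*(-10784) = 0 + 5392/3 = 5392/3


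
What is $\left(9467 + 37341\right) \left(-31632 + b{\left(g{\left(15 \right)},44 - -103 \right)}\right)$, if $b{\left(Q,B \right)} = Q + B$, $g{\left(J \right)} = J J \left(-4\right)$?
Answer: $-1515877080$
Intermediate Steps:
$g{\left(J \right)} = - 4 J^{2}$ ($g{\left(J \right)} = J^{2} \left(-4\right) = - 4 J^{2}$)
$b{\left(Q,B \right)} = B + Q$
$\left(9467 + 37341\right) \left(-31632 + b{\left(g{\left(15 \right)},44 - -103 \right)}\right) = \left(9467 + 37341\right) \left(-31632 + \left(\left(44 - -103\right) - 4 \cdot 15^{2}\right)\right) = 46808 \left(-31632 + \left(\left(44 + 103\right) - 900\right)\right) = 46808 \left(-31632 + \left(147 - 900\right)\right) = 46808 \left(-31632 - 753\right) = 46808 \left(-32385\right) = -1515877080$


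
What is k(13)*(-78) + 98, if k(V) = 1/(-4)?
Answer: 235/2 ≈ 117.50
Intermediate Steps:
k(V) = -¼
k(13)*(-78) + 98 = -¼*(-78) + 98 = 39/2 + 98 = 235/2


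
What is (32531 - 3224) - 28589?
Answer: 718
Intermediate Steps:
(32531 - 3224) - 28589 = 29307 - 28589 = 718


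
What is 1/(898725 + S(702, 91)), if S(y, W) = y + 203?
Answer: 1/899630 ≈ 1.1116e-6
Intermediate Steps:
S(y, W) = 203 + y
1/(898725 + S(702, 91)) = 1/(898725 + (203 + 702)) = 1/(898725 + 905) = 1/899630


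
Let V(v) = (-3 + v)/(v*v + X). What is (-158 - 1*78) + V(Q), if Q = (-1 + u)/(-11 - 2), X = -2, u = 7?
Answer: -70687/302 ≈ -234.06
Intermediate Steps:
Q = -6/13 (Q = (-1 + 7)/(-11 - 2) = 6/(-13) = 6*(-1/13) = -6/13 ≈ -0.46154)
V(v) = (-3 + v)/(-2 + v²) (V(v) = (-3 + v)/(v*v - 2) = (-3 + v)/(v² - 2) = (-3 + v)/(-2 + v²))
(-158 - 1*78) + V(Q) = (-158 - 1*78) + (-3 - 6/13)/(-2 + (-6/13)²) = (-158 - 78) - 45/13/(-2 + 36/169) = -236 - 45/13/(-302/169) = -236 - 169/302*(-45/13) = -236 + 585/302 = -70687/302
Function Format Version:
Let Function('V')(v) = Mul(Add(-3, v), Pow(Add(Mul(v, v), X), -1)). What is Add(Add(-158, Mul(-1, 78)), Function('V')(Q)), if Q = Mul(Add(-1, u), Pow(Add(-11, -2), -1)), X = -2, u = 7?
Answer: Rational(-70687, 302) ≈ -234.06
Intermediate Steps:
Q = Rational(-6, 13) (Q = Mul(Add(-1, 7), Pow(Add(-11, -2), -1)) = Mul(6, Pow(-13, -1)) = Mul(6, Rational(-1, 13)) = Rational(-6, 13) ≈ -0.46154)
Function('V')(v) = Mul(Pow(Add(-2, Pow(v, 2)), -1), Add(-3, v)) (Function('V')(v) = Mul(Add(-3, v), Pow(Add(Mul(v, v), -2), -1)) = Mul(Add(-3, v), Pow(Add(Pow(v, 2), -2), -1)) = Mul(Add(-3, v), Pow(Add(-2, Pow(v, 2)), -1)) = Mul(Pow(Add(-2, Pow(v, 2)), -1), Add(-3, v)))
Add(Add(-158, Mul(-1, 78)), Function('V')(Q)) = Add(Add(-158, Mul(-1, 78)), Mul(Pow(Add(-2, Pow(Rational(-6, 13), 2)), -1), Add(-3, Rational(-6, 13)))) = Add(Add(-158, -78), Mul(Pow(Add(-2, Rational(36, 169)), -1), Rational(-45, 13))) = Add(-236, Mul(Pow(Rational(-302, 169), -1), Rational(-45, 13))) = Add(-236, Mul(Rational(-169, 302), Rational(-45, 13))) = Add(-236, Rational(585, 302)) = Rational(-70687, 302)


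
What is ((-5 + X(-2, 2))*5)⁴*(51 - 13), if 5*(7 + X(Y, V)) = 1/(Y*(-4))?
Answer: 1000220277139/2048 ≈ 4.8839e+8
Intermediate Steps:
X(Y, V) = -7 - 1/(20*Y) (X(Y, V) = -7 + 1/(5*((Y*(-4)))) = -7 + 1/(5*((-4*Y))) = -7 + (-1/(4*Y))/5 = -7 - 1/(20*Y))
((-5 + X(-2, 2))*5)⁴*(51 - 13) = ((-5 + (-7 - 1/20/(-2)))*5)⁴*(51 - 13) = ((-5 + (-7 - 1/20*(-½)))*5)⁴*38 = ((-5 + (-7 + 1/40))*5)⁴*38 = ((-5 - 279/40)*5)⁴*38 = (-479/40*5)⁴*38 = (-479/8)⁴*38 = (52643172481/4096)*38 = 1000220277139/2048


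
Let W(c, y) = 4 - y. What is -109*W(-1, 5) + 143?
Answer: 252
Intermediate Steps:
-109*W(-1, 5) + 143 = -109*(4 - 1*5) + 143 = -109*(4 - 5) + 143 = -109*(-1) + 143 = 109 + 143 = 252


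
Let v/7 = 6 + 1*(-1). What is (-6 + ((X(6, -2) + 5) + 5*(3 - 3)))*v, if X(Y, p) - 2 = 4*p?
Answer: -245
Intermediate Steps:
X(Y, p) = 2 + 4*p
v = 35 (v = 7*(6 + 1*(-1)) = 7*(6 - 1) = 7*5 = 35)
(-6 + ((X(6, -2) + 5) + 5*(3 - 3)))*v = (-6 + (((2 + 4*(-2)) + 5) + 5*(3 - 3)))*35 = (-6 + (((2 - 8) + 5) + 5*0))*35 = (-6 + ((-6 + 5) + 0))*35 = (-6 + (-1 + 0))*35 = (-6 - 1)*35 = -7*35 = -245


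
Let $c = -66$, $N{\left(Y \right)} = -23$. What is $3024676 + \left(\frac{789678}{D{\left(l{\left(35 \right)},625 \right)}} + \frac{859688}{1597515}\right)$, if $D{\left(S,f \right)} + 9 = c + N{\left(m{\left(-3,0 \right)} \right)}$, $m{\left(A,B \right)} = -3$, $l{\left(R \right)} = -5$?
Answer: $\frac{236135579626487}{78278235} \approx 3.0166 \cdot 10^{6}$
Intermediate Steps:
$D{\left(S,f \right)} = -98$ ($D{\left(S,f \right)} = -9 - 89 = -98$)
$3024676 + \left(\frac{789678}{D{\left(l{\left(35 \right)},625 \right)}} + \frac{859688}{1597515}\right) = 3024676 + \left(\frac{789678}{-98} + \frac{859688}{1597515}\right) = 3024676 + \left(789678 \left(- \frac{1}{98}\right) + 859688 \cdot \frac{1}{1597515}\right) = 3024676 + \left(- \frac{394839}{49} + \frac{859688}{1597515}\right) = 3024676 - \frac{630719100373}{78278235} = \frac{236135579626487}{78278235}$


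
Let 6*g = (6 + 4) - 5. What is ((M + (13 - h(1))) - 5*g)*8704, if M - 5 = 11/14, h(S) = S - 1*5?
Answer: 3403264/21 ≈ 1.6206e+5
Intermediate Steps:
h(S) = -5 + S (h(S) = S - 5 = -5 + S)
M = 81/14 (M = 5 + 11/14 = 81/14 ≈ 5.7857)
g = 5/6 (g = ((6 + 4) - 5)/6 = (10 - 5)/6 = (1/6)*5 = 5/6 ≈ 0.83333)
((M + (13 - h(1))) - 5*g)*8704 = ((81/14 + (13 - (-5 + 1))) - 5*5/6)*8704 = ((81/14 + (13 - 1*(-4))) - 25/6)*8704 = ((81/14 + (13 + 4)) - 25/6)*8704 = ((81/14 + 17) - 25/6)*8704 = (319/14 - 25/6)*8704 = (391/21)*8704 = 3403264/21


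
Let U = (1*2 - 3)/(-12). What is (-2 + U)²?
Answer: 529/144 ≈ 3.6736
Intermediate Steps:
U = 1/12 (U = (2 - 3)*(-1/12) = -1*(-1/12) = 1/12 ≈ 0.083333)
(-2 + U)² = (-2 + 1/12)² = (-23/12)² = 529/144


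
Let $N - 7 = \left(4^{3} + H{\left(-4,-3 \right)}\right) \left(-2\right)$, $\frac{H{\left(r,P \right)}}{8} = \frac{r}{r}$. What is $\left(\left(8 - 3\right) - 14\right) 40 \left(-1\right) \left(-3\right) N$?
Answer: $147960$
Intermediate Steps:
$H{\left(r,P \right)} = 8$ ($H{\left(r,P \right)} = 8 \frac{r}{r} = 8 \cdot 1 = 8$)
$N = -137$ ($N = 7 + \left(4^{3} + 8\right) \left(-2\right) = 7 + \left(64 + 8\right) \left(-2\right) = 7 + 72 \left(-2\right) = 7 - 144 = -137$)
$\left(\left(8 - 3\right) - 14\right) 40 \left(-1\right) \left(-3\right) N = \left(\left(8 - 3\right) - 14\right) 40 \left(-1\right) \left(-3\right) \left(-137\right) = \left(5 - 14\right) 40 \cdot 3 \left(-137\right) = \left(-9\right) 40 \left(-411\right) = \left(-360\right) \left(-411\right) = 147960$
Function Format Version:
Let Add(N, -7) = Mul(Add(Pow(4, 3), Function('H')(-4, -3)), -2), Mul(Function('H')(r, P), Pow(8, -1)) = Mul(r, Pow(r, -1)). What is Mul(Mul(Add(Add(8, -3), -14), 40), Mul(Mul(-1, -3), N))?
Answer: 147960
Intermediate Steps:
Function('H')(r, P) = 8 (Function('H')(r, P) = Mul(8, Mul(r, Pow(r, -1))) = Mul(8, 1) = 8)
N = -137 (N = Add(7, Mul(Add(Pow(4, 3), 8), -2)) = Add(7, Mul(Add(64, 8), -2)) = Add(7, Mul(72, -2)) = Add(7, -144) = -137)
Mul(Mul(Add(Add(8, -3), -14), 40), Mul(Mul(-1, -3), N)) = Mul(Mul(Add(Add(8, -3), -14), 40), Mul(Mul(-1, -3), -137)) = Mul(Mul(Add(5, -14), 40), Mul(3, -137)) = Mul(Mul(-9, 40), -411) = Mul(-360, -411) = 147960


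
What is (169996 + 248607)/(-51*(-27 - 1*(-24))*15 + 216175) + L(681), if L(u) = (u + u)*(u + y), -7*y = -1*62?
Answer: 205271647183/218470 ≈ 9.3959e+5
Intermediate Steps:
y = 62/7 (y = -(-1)*62/7 = -1/7*(-62) = 62/7 ≈ 8.8571)
L(u) = 2*u*(62/7 + u) (L(u) = (u + u)*(u + 62/7) = (2*u)*(62/7 + u) = 2*u*(62/7 + u))
(169996 + 248607)/(-51*(-27 - 1*(-24))*15 + 216175) + L(681) = (169996 + 248607)/(-51*(-27 - 1*(-24))*15 + 216175) + (2/7)*681*(62 + 7*681) = 418603/(-51*(-27 + 24)*15 + 216175) + (2/7)*681*(62 + 4767) = 418603/(-51*(-3)*15 + 216175) + (2/7)*681*4829 = 418603/(153*15 + 216175) + 6577098/7 = 418603/(2295 + 216175) + 6577098/7 = 418603/218470 + 6577098/7 = 205271647183/218470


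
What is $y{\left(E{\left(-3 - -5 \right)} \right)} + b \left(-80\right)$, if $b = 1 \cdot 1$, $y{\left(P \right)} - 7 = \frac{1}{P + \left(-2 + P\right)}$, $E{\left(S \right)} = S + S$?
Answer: $- \frac{437}{6} \approx -72.833$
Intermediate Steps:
$E{\left(S \right)} = 2 S$
$y{\left(P \right)} = 7 + \frac{1}{-2 + 2 P}$ ($y{\left(P \right)} = 7 + \frac{1}{P + \left(-2 + P\right)} = 7 + \frac{1}{-2 + 2 P}$)
$b = 1$
$y{\left(E{\left(-3 - -5 \right)} \right)} + b \left(-80\right) = \frac{-13 + 14 \cdot 2 \left(-3 - -5\right)}{2 \left(-1 + 2 \left(-3 - -5\right)\right)} + 1 \left(-80\right) = \frac{-13 + 14 \cdot 2 \left(-3 + 5\right)}{2 \left(-1 + 2 \left(-3 + 5\right)\right)} - 80 = \frac{-13 + 14 \cdot 2 \cdot 2}{2 \left(-1 + 2 \cdot 2\right)} - 80 = \frac{-13 + 14 \cdot 4}{2 \left(-1 + 4\right)} - 80 = \frac{-13 + 56}{2 \cdot 3} - 80 = \frac{1}{2} \cdot \frac{1}{3} \cdot 43 - 80 = \frac{43}{6} - 80 = - \frac{437}{6}$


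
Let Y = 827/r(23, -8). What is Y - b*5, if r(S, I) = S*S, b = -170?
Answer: 450477/529 ≈ 851.56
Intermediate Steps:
r(S, I) = S²
Y = 827/529 (Y = 827/(23²) = 827/529 ≈ 1.5633)
Y - b*5 = 827/529 - (-170)*5 = 827/529 - 1*(-850) = 827/529 + 850 = 450477/529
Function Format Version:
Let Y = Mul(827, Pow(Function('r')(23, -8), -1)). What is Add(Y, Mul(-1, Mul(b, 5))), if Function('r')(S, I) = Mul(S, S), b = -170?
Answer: Rational(450477, 529) ≈ 851.56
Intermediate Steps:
Function('r')(S, I) = Pow(S, 2)
Y = Rational(827, 529) (Y = Mul(827, Pow(Pow(23, 2), -1)) = Mul(827, Pow(529, -1)) = Mul(827, Rational(1, 529)) = Rational(827, 529) ≈ 1.5633)
Add(Y, Mul(-1, Mul(b, 5))) = Add(Rational(827, 529), Mul(-1, Mul(-170, 5))) = Add(Rational(827, 529), Mul(-1, -850)) = Add(Rational(827, 529), 850) = Rational(450477, 529)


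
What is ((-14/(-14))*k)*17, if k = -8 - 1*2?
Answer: -170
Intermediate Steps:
k = -10 (k = -8 - 2 = -10)
((-14/(-14))*k)*17 = (-14/(-14)*(-10))*17 = (-14*(-1/14)*(-10))*17 = (1*(-10))*17 = -10*17 = -170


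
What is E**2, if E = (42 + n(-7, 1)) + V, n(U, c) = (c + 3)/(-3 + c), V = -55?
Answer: 225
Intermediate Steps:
n(U, c) = (3 + c)/(-3 + c)
E = -15 (E = (42 + (3 + 1)/(-3 + 1)) - 55 = (42 + 4/(-2)) - 55 = (42 - 1/2*4) - 55 = (42 - 2) - 55 = 40 - 55 = -15)
E**2 = (-15)**2 = 225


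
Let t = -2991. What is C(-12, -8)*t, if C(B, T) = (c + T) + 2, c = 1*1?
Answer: 14955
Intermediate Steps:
c = 1
C(B, T) = 3 + T (C(B, T) = (1 + T) + 2 = 3 + T)
C(-12, -8)*t = (3 - 8)*(-2991) = -5*(-2991) = 14955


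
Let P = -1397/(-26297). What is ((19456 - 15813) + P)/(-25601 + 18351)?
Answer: -47900684/95326625 ≈ -0.50249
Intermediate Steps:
P = 1397/26297 (P = -1397*(-1/26297) = 1397/26297 ≈ 0.053124)
((19456 - 15813) + P)/(-25601 + 18351) = ((19456 - 15813) + 1397/26297)/(-25601 + 18351) = (3643 + 1397/26297)/(-7250) = (95801368/26297)*(-1/7250) = -47900684/95326625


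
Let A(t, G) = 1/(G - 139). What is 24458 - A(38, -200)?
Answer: 8291263/339 ≈ 24458.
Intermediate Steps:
A(t, G) = 1/(-139 + G)
24458 - A(38, -200) = 24458 - 1/(-139 - 200) = 24458 - 1/(-339) = 24458 - 1*(-1/339) = 24458 + 1/339 = 8291263/339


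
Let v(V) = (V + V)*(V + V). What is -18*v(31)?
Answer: -69192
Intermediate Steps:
v(V) = 4*V² (v(V) = (2*V)*(2*V) = 4*V²)
-18*v(31) = -72*31² = -72*961 = -18*3844 = -69192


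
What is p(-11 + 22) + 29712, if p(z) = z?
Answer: 29723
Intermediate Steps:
p(-11 + 22) + 29712 = (-11 + 22) + 29712 = 11 + 29712 = 29723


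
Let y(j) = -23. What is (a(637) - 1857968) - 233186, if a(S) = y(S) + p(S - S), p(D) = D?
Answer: -2091177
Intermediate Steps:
a(S) = -23 (a(S) = -23 + (S - S) = -23 + 0 = -23)
(a(637) - 1857968) - 233186 = (-23 - 1857968) - 233186 = -1857991 - 233186 = -2091177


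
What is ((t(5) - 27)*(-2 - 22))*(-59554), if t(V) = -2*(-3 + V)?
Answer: -44308176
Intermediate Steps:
t(V) = 6 - 2*V
((t(5) - 27)*(-2 - 22))*(-59554) = (((6 - 2*5) - 27)*(-2 - 22))*(-59554) = (((6 - 10) - 27)*(-24))*(-59554) = ((-4 - 27)*(-24))*(-59554) = -31*(-24)*(-59554) = 744*(-59554) = -44308176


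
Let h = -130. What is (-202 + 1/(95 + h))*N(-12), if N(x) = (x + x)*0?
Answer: 0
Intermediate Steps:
N(x) = 0 (N(x) = (2*x)*0 = 0)
(-202 + 1/(95 + h))*N(-12) = (-202 + 1/(95 - 130))*0 = (-202 + 1/(-35))*0 = (-202 - 1/35)*0 = -7071/35*0 = 0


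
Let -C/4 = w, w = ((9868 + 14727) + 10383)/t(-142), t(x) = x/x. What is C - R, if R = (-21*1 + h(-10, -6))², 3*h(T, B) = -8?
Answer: -1264249/9 ≈ -1.4047e+5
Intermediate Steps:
t(x) = 1
h(T, B) = -8/3 (h(T, B) = (⅓)*(-8) = -8/3)
w = 34978 (w = ((9868 + 14727) + 10383)/1 = (24595 + 10383)*1 = 34978*1 = 34978)
C = -139912 (C = -4*34978 = -139912)
R = 5041/9 (R = (-21*1 - 8/3)² = (-21 - 8/3)² = (-71/3)² = 5041/9 ≈ 560.11)
C - R = -139912 - 1*5041/9 = -139912 - 5041/9 = -1264249/9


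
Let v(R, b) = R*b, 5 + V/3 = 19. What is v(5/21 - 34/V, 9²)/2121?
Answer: -108/4949 ≈ -0.021823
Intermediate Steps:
V = 42 (V = -15 + 3*19 = -15 + 57 = 42)
v(5/21 - 34/V, 9²)/2121 = ((5/21 - 34/42)*9²)/2121 = ((5*(1/21) - 34*1/42)*81)*(1/2121) = ((5/21 - 17/21)*81)*(1/2121) = -4/7*81*(1/2121) = -324/7*1/2121 = -108/4949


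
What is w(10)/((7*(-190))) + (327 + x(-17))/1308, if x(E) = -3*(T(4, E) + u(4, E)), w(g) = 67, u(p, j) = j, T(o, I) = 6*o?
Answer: 13306/72485 ≈ 0.18357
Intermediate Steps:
x(E) = -72 - 3*E (x(E) = -3*(6*4 + E) = -3*(24 + E) = -72 - 3*E)
w(10)/((7*(-190))) + (327 + x(-17))/1308 = 67/((7*(-190))) + (327 + (-72 - 3*(-17)))/1308 = 67/(-1330) + (327 + (-72 + 51))*(1/1308) = 67*(-1/1330) + (327 - 21)*(1/1308) = -67/1330 + 306*(1/1308) = -67/1330 + 51/218 = 13306/72485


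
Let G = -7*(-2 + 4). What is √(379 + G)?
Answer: √365 ≈ 19.105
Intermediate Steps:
G = -14 (G = -7*2 = -14)
√(379 + G) = √(379 - 14) = √365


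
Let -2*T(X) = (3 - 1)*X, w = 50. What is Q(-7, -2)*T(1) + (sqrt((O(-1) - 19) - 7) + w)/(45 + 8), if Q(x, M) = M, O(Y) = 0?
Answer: 156/53 + I*sqrt(26)/53 ≈ 2.9434 + 0.096208*I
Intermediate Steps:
T(X) = -X (T(X) = -(3 - 1)*X/2 = -X)
Q(-7, -2)*T(1) + (sqrt((O(-1) - 19) - 7) + w)/(45 + 8) = -(-2) + (sqrt((0 - 19) - 7) + 50)/(45 + 8) = -2*(-1) + (sqrt(-19 - 7) + 50)/53 = 2 + (sqrt(-26) + 50)*(1/53) = 2 + (I*sqrt(26) + 50)*(1/53) = 2 + (50 + I*sqrt(26))*(1/53) = 2 + (50/53 + I*sqrt(26)/53) = 156/53 + I*sqrt(26)/53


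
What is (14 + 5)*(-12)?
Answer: -228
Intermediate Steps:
(14 + 5)*(-12) = 19*(-12) = -228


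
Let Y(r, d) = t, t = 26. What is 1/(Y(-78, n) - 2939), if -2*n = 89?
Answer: -1/2913 ≈ -0.00034329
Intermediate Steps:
n = -89/2 (n = -1/2*89 = -89/2 ≈ -44.500)
Y(r, d) = 26
1/(Y(-78, n) - 2939) = 1/(26 - 2939) = 1/(-2913) = -1/2913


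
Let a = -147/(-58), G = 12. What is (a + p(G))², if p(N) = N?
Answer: 710649/3364 ≈ 211.25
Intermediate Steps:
a = 147/58 (a = -147*(-1/58) = 147/58 ≈ 2.5345)
(a + p(G))² = (147/58 + 12)² = (843/58)² = 710649/3364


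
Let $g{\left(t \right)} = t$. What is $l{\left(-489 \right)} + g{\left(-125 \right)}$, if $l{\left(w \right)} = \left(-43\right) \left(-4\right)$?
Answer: $47$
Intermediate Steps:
$l{\left(w \right)} = 172$
$l{\left(-489 \right)} + g{\left(-125 \right)} = 172 - 125 = 47$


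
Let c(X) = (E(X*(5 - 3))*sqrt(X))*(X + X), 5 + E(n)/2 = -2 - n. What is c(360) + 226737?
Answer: 226737 - 6281280*sqrt(10) ≈ -1.9636e+7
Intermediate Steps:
E(n) = -14 - 2*n (E(n) = -10 + 2*(-2 - n) = -10 + (-4 - 2*n) = -14 - 2*n)
c(X) = 2*X**(3/2)*(-14 - 4*X) (c(X) = ((-14 - 2*X*(5 - 3))*sqrt(X))*(X + X) = ((-14 - 2*X*2)*sqrt(X))*(2*X) = ((-14 - 4*X)*sqrt(X))*(2*X) = (sqrt(X)*(-14 - 4*X))*(2*X) = 2*X**(3/2)*(-14 - 4*X))
c(360) + 226737 = 360**(3/2)*(-28 - 8*360) + 226737 = (2160*sqrt(10))*(-28 - 2880) + 226737 = (2160*sqrt(10))*(-2908) + 226737 = -6281280*sqrt(10) + 226737 = 226737 - 6281280*sqrt(10)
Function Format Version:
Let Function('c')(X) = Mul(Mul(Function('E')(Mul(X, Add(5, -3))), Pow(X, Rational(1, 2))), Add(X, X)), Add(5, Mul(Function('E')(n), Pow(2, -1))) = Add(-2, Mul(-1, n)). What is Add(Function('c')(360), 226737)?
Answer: Add(226737, Mul(-6281280, Pow(10, Rational(1, 2)))) ≈ -1.9636e+7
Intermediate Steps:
Function('E')(n) = Add(-14, Mul(-2, n)) (Function('E')(n) = Add(-10, Mul(2, Add(-2, Mul(-1, n)))) = Add(-10, Add(-4, Mul(-2, n))) = Add(-14, Mul(-2, n)))
Function('c')(X) = Mul(2, Pow(X, Rational(3, 2)), Add(-14, Mul(-4, X))) (Function('c')(X) = Mul(Mul(Add(-14, Mul(-2, Mul(X, Add(5, -3)))), Pow(X, Rational(1, 2))), Add(X, X)) = Mul(Mul(Add(-14, Mul(-2, Mul(X, 2))), Pow(X, Rational(1, 2))), Mul(2, X)) = Mul(Mul(Add(-14, Mul(-2, Mul(2, X))), Pow(X, Rational(1, 2))), Mul(2, X)) = Mul(Mul(Add(-14, Mul(-4, X)), Pow(X, Rational(1, 2))), Mul(2, X)) = Mul(Mul(Pow(X, Rational(1, 2)), Add(-14, Mul(-4, X))), Mul(2, X)) = Mul(2, Pow(X, Rational(3, 2)), Add(-14, Mul(-4, X))))
Add(Function('c')(360), 226737) = Add(Mul(Pow(360, Rational(3, 2)), Add(-28, Mul(-8, 360))), 226737) = Add(Mul(Mul(2160, Pow(10, Rational(1, 2))), Add(-28, -2880)), 226737) = Add(Mul(Mul(2160, Pow(10, Rational(1, 2))), -2908), 226737) = Add(Mul(-6281280, Pow(10, Rational(1, 2))), 226737) = Add(226737, Mul(-6281280, Pow(10, Rational(1, 2))))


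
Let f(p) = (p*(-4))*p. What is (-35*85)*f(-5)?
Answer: 297500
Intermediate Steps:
f(p) = -4*p² (f(p) = (-4*p)*p = -4*p²)
(-35*85)*f(-5) = (-35*85)*(-4*(-5)²) = -(-11900)*25 = -2975*(-100) = 297500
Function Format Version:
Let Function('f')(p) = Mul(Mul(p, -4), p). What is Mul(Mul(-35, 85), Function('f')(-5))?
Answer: 297500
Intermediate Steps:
Function('f')(p) = Mul(-4, Pow(p, 2)) (Function('f')(p) = Mul(Mul(-4, p), p) = Mul(-4, Pow(p, 2)))
Mul(Mul(-35, 85), Function('f')(-5)) = Mul(Mul(-35, 85), Mul(-4, Pow(-5, 2))) = Mul(-2975, Mul(-4, 25)) = Mul(-2975, -100) = 297500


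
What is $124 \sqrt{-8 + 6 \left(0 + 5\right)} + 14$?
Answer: $14 + 124 \sqrt{22} \approx 595.61$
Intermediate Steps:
$124 \sqrt{-8 + 6 \left(0 + 5\right)} + 14 = 124 \sqrt{-8 + 6 \cdot 5} + 14 = 124 \sqrt{-8 + 30} + 14 = 124 \sqrt{22} + 14 = 14 + 124 \sqrt{22}$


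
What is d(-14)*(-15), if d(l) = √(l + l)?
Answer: -30*I*√7 ≈ -79.373*I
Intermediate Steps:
d(l) = √2*√l (d(l) = √(2*l) = √2*√l)
d(-14)*(-15) = (√2*√(-14))*(-15) = (√2*(I*√14))*(-15) = (2*I*√7)*(-15) = -30*I*√7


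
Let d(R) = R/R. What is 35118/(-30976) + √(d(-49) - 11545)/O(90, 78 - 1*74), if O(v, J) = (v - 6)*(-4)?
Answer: -17559/15488 - I*√2886/168 ≈ -1.1337 - 0.31977*I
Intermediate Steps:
O(v, J) = 24 - 4*v (O(v, J) = (-6 + v)*(-4) = 24 - 4*v)
d(R) = 1
35118/(-30976) + √(d(-49) - 11545)/O(90, 78 - 1*74) = 35118/(-30976) + √(1 - 11545)/(24 - 4*90) = 35118*(-1/30976) + √(-11544)/(24 - 360) = -17559/15488 + (2*I*√2886)/(-336) = -17559/15488 + (2*I*√2886)*(-1/336) = -17559/15488 - I*√2886/168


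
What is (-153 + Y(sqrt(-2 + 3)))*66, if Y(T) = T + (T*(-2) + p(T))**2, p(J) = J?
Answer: -9966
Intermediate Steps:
Y(T) = T + T**2 (Y(T) = T + (T*(-2) + T)**2 = T + (-2*T + T)**2 = T + (-T)**2 = T + T**2)
(-153 + Y(sqrt(-2 + 3)))*66 = (-153 + sqrt(-2 + 3)*(1 + sqrt(-2 + 3)))*66 = (-153 + sqrt(1)*(1 + sqrt(1)))*66 = (-153 + 1*(1 + 1))*66 = (-153 + 1*2)*66 = (-153 + 2)*66 = -151*66 = -9966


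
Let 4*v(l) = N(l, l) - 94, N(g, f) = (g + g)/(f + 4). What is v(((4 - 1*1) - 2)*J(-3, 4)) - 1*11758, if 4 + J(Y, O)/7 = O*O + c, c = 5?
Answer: -1449065/123 ≈ -11781.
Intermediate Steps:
J(Y, O) = 7 + 7*O² (J(Y, O) = -28 + 7*(O*O + 5) = -28 + 7*(O² + 5) = -28 + 7*(5 + O²) = -28 + (35 + 7*O²) = 7 + 7*O²)
N(g, f) = 2*g/(4 + f) (N(g, f) = (2*g)/(4 + f) = 2*g/(4 + f))
v(l) = -47/2 + l/(2*(4 + l)) (v(l) = (2*l/(4 + l) - 94)/4 = (-94 + 2*l/(4 + l))/4 = -47/2 + l/(2*(4 + l)))
v(((4 - 1*1) - 2)*J(-3, 4)) - 1*11758 = (-94 - 23*((4 - 1*1) - 2)*(7 + 7*4²))/(4 + ((4 - 1*1) - 2)*(7 + 7*4²)) - 1*11758 = (-94 - 23*((4 - 1) - 2)*(7 + 7*16))/(4 + ((4 - 1) - 2)*(7 + 7*16)) - 11758 = (-94 - 23*(3 - 2)*(7 + 112))/(4 + (3 - 2)*(7 + 112)) - 11758 = (-94 - 23*119)/(4 + 1*119) - 11758 = (-94 - 23*119)/(4 + 119) - 11758 = (-94 - 2737)/123 - 11758 = (1/123)*(-2831) - 11758 = -2831/123 - 11758 = -1449065/123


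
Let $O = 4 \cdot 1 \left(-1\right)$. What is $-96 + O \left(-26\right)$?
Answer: $8$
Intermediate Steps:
$O = -4$ ($O = 4 \left(-1\right) = -4$)
$-96 + O \left(-26\right) = -96 - -104 = -96 + 104 = 8$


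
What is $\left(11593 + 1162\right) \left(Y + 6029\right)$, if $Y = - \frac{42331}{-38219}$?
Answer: $\frac{2939577018910}{38219} \approx 7.6914 \cdot 10^{7}$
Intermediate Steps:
$Y = \frac{42331}{38219}$ ($Y = \left(-42331\right) \left(- \frac{1}{38219}\right) = \frac{42331}{38219} \approx 1.1076$)
$\left(11593 + 1162\right) \left(Y + 6029\right) = \left(11593 + 1162\right) \left(\frac{42331}{38219} + 6029\right) = 12755 \cdot \frac{230464682}{38219} = \frac{2939577018910}{38219}$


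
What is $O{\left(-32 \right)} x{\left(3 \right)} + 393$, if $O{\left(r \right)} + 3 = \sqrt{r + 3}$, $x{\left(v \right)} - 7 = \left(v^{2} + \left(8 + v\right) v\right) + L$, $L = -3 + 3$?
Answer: $246 + 49 i \sqrt{29} \approx 246.0 + 263.87 i$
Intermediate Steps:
$L = 0$
$x{\left(v \right)} = 7 + v^{2} + v \left(8 + v\right)$ ($x{\left(v \right)} = 7 + \left(\left(v^{2} + \left(8 + v\right) v\right) + 0\right) = 7 + \left(\left(v^{2} + v \left(8 + v\right)\right) + 0\right) = 7 + \left(v^{2} + v \left(8 + v\right)\right) = 7 + v^{2} + v \left(8 + v\right)$)
$O{\left(r \right)} = -3 + \sqrt{3 + r}$ ($O{\left(r \right)} = -3 + \sqrt{r + 3} = -3 + \sqrt{3 + r}$)
$O{\left(-32 \right)} x{\left(3 \right)} + 393 = \left(-3 + \sqrt{3 - 32}\right) \left(7 + 2 \cdot 3^{2} + 8 \cdot 3\right) + 393 = \left(-3 + \sqrt{-29}\right) \left(7 + 2 \cdot 9 + 24\right) + 393 = \left(-3 + i \sqrt{29}\right) \left(7 + 18 + 24\right) + 393 = \left(-3 + i \sqrt{29}\right) 49 + 393 = \left(-147 + 49 i \sqrt{29}\right) + 393 = 246 + 49 i \sqrt{29}$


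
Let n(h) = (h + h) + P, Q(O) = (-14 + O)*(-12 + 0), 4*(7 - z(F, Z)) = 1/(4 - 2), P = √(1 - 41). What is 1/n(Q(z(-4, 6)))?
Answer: 171/29281 - 2*I*√10/29281 ≈ 0.00584 - 0.000216*I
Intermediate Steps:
P = 2*I*√10 (P = √(-40) = 2*I*√10 ≈ 6.3246*I)
z(F, Z) = 55/8 (z(F, Z) = 7 - 1/(4*(4 - 2)) = 7 - ¼/2 = 7 - ¼*½ = 7 - ⅛ = 55/8)
Q(O) = 168 - 12*O (Q(O) = (-14 + O)*(-12) = 168 - 12*O)
n(h) = 2*h + 2*I*√10 (n(h) = (h + h) + 2*I*√10 = 2*h + 2*I*√10)
1/n(Q(z(-4, 6))) = 1/(2*(168 - 12*55/8) + 2*I*√10) = 1/(2*(168 - 165/2) + 2*I*√10) = 1/(2*(171/2) + 2*I*√10) = 1/(171 + 2*I*√10)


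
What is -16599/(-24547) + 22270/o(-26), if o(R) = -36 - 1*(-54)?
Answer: 273480236/220923 ≈ 1237.9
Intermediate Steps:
o(R) = 18 (o(R) = -36 + 54 = 18)
-16599/(-24547) + 22270/o(-26) = -16599/(-24547) + 22270/18 = -16599*(-1/24547) + 22270*(1/18) = 16599/24547 + 11135/9 = 273480236/220923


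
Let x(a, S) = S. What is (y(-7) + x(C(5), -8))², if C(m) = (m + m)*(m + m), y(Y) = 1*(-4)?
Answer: 144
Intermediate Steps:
y(Y) = -4
C(m) = 4*m² (C(m) = (2*m)*(2*m) = 4*m²)
(y(-7) + x(C(5), -8))² = (-4 - 8)² = (-12)² = 144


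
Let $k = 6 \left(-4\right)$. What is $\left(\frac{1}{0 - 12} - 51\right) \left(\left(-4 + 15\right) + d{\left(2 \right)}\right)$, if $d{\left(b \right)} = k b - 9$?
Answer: $\frac{14099}{6} \approx 2349.8$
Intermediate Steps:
$k = -24$
$d{\left(b \right)} = -9 - 24 b$ ($d{\left(b \right)} = - 24 b - 9 = -9 - 24 b$)
$\left(\frac{1}{0 - 12} - 51\right) \left(\left(-4 + 15\right) + d{\left(2 \right)}\right) = \left(\frac{1}{0 - 12} - 51\right) \left(\left(-4 + 15\right) - 57\right) = \left(\frac{1}{-12} - 51\right) \left(11 - 57\right) = \left(- \frac{1}{12} - 51\right) \left(11 - 57\right) = \left(- \frac{613}{12}\right) \left(-46\right) = \frac{14099}{6}$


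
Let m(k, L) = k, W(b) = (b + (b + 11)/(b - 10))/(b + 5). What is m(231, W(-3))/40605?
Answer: 77/13535 ≈ 0.0056890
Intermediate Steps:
W(b) = (b + (11 + b)/(-10 + b))/(5 + b)
m(231, W(-3))/40605 = 231/40605 = 231*(1/40605) = 77/13535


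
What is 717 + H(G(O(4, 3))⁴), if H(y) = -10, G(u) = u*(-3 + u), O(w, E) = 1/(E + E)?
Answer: 707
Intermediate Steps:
O(w, E) = 1/(2*E)
717 + H(G(O(4, 3))⁴) = 717 - 10 = 707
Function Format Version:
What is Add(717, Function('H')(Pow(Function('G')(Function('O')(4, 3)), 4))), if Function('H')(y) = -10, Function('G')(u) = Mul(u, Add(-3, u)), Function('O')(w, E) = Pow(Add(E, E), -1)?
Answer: 707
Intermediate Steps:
Function('O')(w, E) = Mul(Rational(1, 2), Pow(E, -1)) (Function('O')(w, E) = Pow(Mul(2, E), -1) = Mul(Rational(1, 2), Pow(E, -1)))
Add(717, Function('H')(Pow(Function('G')(Function('O')(4, 3)), 4))) = Add(717, -10) = 707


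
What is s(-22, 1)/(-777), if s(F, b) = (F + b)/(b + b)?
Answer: 1/74 ≈ 0.013514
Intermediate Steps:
s(F, b) = (F + b)/(2*b) (s(F, b) = (F + b)/((2*b)) = (F + b)*(1/(2*b)) = (F + b)/(2*b))
s(-22, 1)/(-777) = ((½)*(-22 + 1)/1)/(-777) = ((½)*1*(-21))*(-1/777) = -21/2*(-1/777) = 1/74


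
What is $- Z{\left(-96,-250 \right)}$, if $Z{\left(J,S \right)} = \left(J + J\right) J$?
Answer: $-18432$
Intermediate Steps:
$Z{\left(J,S \right)} = 2 J^{2}$ ($Z{\left(J,S \right)} = 2 J J = 2 J^{2}$)
$- Z{\left(-96,-250 \right)} = - 2 \left(-96\right)^{2} = - 2 \cdot 9216 = \left(-1\right) 18432 = -18432$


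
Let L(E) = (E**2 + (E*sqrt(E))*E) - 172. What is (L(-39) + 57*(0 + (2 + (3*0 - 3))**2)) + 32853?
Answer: 34259 + 1521*I*sqrt(39) ≈ 34259.0 + 9498.6*I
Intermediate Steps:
L(E) = -172 + E**2 + E**(5/2) (L(E) = (E**2 + E**(3/2)*E) - 172 = (E**2 + E**(5/2)) - 172 = -172 + E**2 + E**(5/2))
(L(-39) + 57*(0 + (2 + (3*0 - 3))**2)) + 32853 = ((-172 + (-39)**2 + (-39)**(5/2)) + 57*(0 + (2 + (3*0 - 3))**2)) + 32853 = ((-172 + 1521 + 1521*I*sqrt(39)) + 57*(0 + (2 + (0 - 3))**2)) + 32853 = ((1349 + 1521*I*sqrt(39)) + 57*(0 + (2 - 3)**2)) + 32853 = ((1349 + 1521*I*sqrt(39)) + 57*(0 + (-1)**2)) + 32853 = ((1349 + 1521*I*sqrt(39)) + 57*(0 + 1)) + 32853 = ((1349 + 1521*I*sqrt(39)) + 57*1) + 32853 = ((1349 + 1521*I*sqrt(39)) + 57) + 32853 = (1406 + 1521*I*sqrt(39)) + 32853 = 34259 + 1521*I*sqrt(39)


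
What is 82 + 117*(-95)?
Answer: -11033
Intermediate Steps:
82 + 117*(-95) = 82 - 11115 = -11033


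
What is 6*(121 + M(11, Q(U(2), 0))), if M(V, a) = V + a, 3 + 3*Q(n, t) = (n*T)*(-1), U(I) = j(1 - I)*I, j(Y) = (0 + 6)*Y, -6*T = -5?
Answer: 806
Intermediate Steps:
T = 5/6 (T = -1/6*(-5) = 5/6 ≈ 0.83333)
j(Y) = 6*Y
U(I) = I*(6 - 6*I) (U(I) = (6*(1 - I))*I = (6 - 6*I)*I = I*(6 - 6*I))
Q(n, t) = -1 - 5*n/18 (Q(n, t) = -1 + ((n*(5/6))*(-1))/3 = -1 + ((5*n/6)*(-1))/3 = -1 + (-5*n/6)/3 = -1 - 5*n/18)
6*(121 + M(11, Q(U(2), 0))) = 6*(121 + (11 + (-1 - 5*2*(1 - 1*2)/3))) = 6*(121 + (11 + (-1 - 5*2*(1 - 2)/3))) = 6*(121 + (11 + (-1 - 5*2*(-1)/3))) = 6*(121 + (11 + (-1 - 5/18*(-12)))) = 6*(121 + (11 + (-1 + 10/3))) = 6*(121 + (11 + 7/3)) = 6*(121 + 40/3) = 6*(403/3) = 806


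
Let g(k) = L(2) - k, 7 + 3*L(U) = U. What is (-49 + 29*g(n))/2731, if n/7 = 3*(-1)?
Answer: 1535/8193 ≈ 0.18736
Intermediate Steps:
L(U) = -7/3 + U/3
n = -21 (n = 7*(3*(-1)) = 7*(-3) = -21)
g(k) = -5/3 - k (g(k) = (-7/3 + (⅓)*2) - k = (-7/3 + ⅔) - k = -5/3 - k)
(-49 + 29*g(n))/2731 = (-49 + 29*(-5/3 - 1*(-21)))/2731 = (-49 + 29*(-5/3 + 21))*(1/2731) = (-49 + 29*(58/3))*(1/2731) = (-49 + 1682/3)*(1/2731) = (1535/3)*(1/2731) = 1535/8193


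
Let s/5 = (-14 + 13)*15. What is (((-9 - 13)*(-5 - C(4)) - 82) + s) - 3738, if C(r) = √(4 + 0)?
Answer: -3741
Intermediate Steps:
s = -75 (s = 5*((-14 + 13)*15) = 5*(-1*15) = 5*(-15) = -75)
C(r) = 2 (C(r) = √4 = 2)
(((-9 - 13)*(-5 - C(4)) - 82) + s) - 3738 = (((-9 - 13)*(-5 - 1*2) - 82) - 75) - 3738 = ((-22*(-5 - 2) - 82) - 75) - 3738 = ((-22*(-7) - 82) - 75) - 3738 = ((154 - 82) - 75) - 3738 = (72 - 75) - 3738 = -3 - 3738 = -3741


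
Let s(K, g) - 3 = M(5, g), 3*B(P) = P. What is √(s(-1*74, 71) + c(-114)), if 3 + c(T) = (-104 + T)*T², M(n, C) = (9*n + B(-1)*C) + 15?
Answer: 5*I*√1019913/3 ≈ 1683.2*I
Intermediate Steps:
B(P) = P/3
M(n, C) = 15 + 9*n - C/3 (M(n, C) = (9*n + ((⅓)*(-1))*C) + 15 = (9*n - C/3) + 15 = 15 + 9*n - C/3)
c(T) = -3 + T²*(-104 + T) (c(T) = -3 + (-104 + T)*T² = -3 + T²*(-104 + T))
s(K, g) = 63 - g/3 (s(K, g) = 3 + (15 + 9*5 - g/3) = 3 + (15 + 45 - g/3) = 3 + (60 - g/3) = 63 - g/3)
√(s(-1*74, 71) + c(-114)) = √((63 - ⅓*71) + (-3 + (-114)³ - 104*(-114)²)) = √((63 - 71/3) + (-3 - 1481544 - 104*12996)) = √(118/3 + (-3 - 1481544 - 1351584)) = √(118/3 - 2833131) = √(-8499275/3) = 5*I*√1019913/3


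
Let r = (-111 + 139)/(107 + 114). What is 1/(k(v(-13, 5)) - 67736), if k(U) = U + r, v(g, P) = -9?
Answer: -221/14971617 ≈ -1.4761e-5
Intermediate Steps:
r = 28/221 ≈ 0.12670
k(U) = 28/221 + U (k(U) = U + 28/221 = 28/221 + U)
1/(k(v(-13, 5)) - 67736) = 1/((28/221 - 9) - 67736) = 1/(-1961/221 - 67736) = 1/(-14971617/221) = -221/14971617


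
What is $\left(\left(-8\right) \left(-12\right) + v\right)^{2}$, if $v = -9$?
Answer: $7569$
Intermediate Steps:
$\left(\left(-8\right) \left(-12\right) + v\right)^{2} = \left(\left(-8\right) \left(-12\right) - 9\right)^{2} = \left(96 - 9\right)^{2} = 87^{2} = 7569$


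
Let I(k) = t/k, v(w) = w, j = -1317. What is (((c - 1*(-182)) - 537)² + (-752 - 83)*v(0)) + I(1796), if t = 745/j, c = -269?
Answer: 921003512087/2365332 ≈ 3.8938e+5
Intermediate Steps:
t = -745/1317 (t = 745/(-1317) = 745*(-1/1317) = -745/1317 ≈ -0.56568)
I(k) = -745/(1317*k)
(((c - 1*(-182)) - 537)² + (-752 - 83)*v(0)) + I(1796) = (((-269 - 1*(-182)) - 537)² + (-752 - 83)*0) - 745/1317/1796 = (((-269 + 182) - 537)² - 835*0) - 745/1317*1/1796 = ((-87 - 537)² + 0) - 745/2365332 = ((-624)² + 0) - 745/2365332 = (389376 + 0) - 745/2365332 = 389376 - 745/2365332 = 921003512087/2365332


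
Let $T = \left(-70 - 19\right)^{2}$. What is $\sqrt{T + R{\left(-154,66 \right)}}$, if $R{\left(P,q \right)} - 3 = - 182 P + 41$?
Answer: $\sqrt{35993} \approx 189.72$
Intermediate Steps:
$R{\left(P,q \right)} = 44 - 182 P$ ($R{\left(P,q \right)} = 3 - \left(-41 + 182 P\right) = 44 - 182 P$)
$T = 7921$ ($T = \left(-89\right)^{2} = 7921$)
$\sqrt{T + R{\left(-154,66 \right)}} = \sqrt{7921 + \left(44 - -28028\right)} = \sqrt{7921 + \left(44 + 28028\right)} = \sqrt{7921 + 28072} = \sqrt{35993}$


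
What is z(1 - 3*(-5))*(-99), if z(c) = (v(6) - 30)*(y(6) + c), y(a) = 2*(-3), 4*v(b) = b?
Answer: 28215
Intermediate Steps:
v(b) = b/4
y(a) = -6
z(c) = 171 - 57*c/2 (z(c) = ((¼)*6 - 30)*(-6 + c) = (3/2 - 30)*(-6 + c) = -57*(-6 + c)/2 = 171 - 57*c/2)
z(1 - 3*(-5))*(-99) = (171 - 57*(1 - 3*(-5))/2)*(-99) = (171 - 57*(1 + 15)/2)*(-99) = (171 - 57/2*16)*(-99) = (171 - 456)*(-99) = -285*(-99) = 28215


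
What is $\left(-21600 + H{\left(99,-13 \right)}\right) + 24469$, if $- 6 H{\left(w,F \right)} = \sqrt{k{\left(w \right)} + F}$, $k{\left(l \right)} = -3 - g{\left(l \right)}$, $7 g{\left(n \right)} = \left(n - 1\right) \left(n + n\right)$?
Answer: $2869 - \frac{i \sqrt{697}}{3} \approx 2869.0 - 8.8002 i$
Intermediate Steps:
$g{\left(n \right)} = \frac{2 n \left(-1 + n\right)}{7}$ ($g{\left(n \right)} = \frac{\left(n - 1\right) \left(n + n\right)}{7} = \frac{\left(-1 + n\right) 2 n}{7} = \frac{2 n \left(-1 + n\right)}{7}$)
$k{\left(l \right)} = -3 - \frac{2 l \left(-1 + l\right)}{7}$
$H{\left(w,F \right)} = - \frac{\sqrt{-3 + F - \frac{2 w \left(-1 + w\right)}{7}}}{6}$ ($H{\left(w,F \right)} = - \frac{\sqrt{\left(-3 - \frac{2 w \left(-1 + w\right)}{7}\right) + F}}{6} = - \frac{\sqrt{-3 + F - \frac{2 w \left(-1 + w\right)}{7}}}{6}$)
$\left(-21600 + H{\left(99,-13 \right)}\right) + 24469 = \left(-21600 - \frac{\sqrt{7} \sqrt{-21 + 7 \left(-13\right) - 198 \left(-1 + 99\right)}}{42}\right) + 24469 = \left(-21600 - \frac{\sqrt{7} \sqrt{-21 - 91 - 198 \cdot 98}}{42}\right) + 24469 = \left(-21600 - \frac{\sqrt{7} \sqrt{-21 - 91 - 19404}}{42}\right) + 24469 = \left(-21600 - \frac{\sqrt{7} \sqrt{-19516}}{42}\right) + 24469 = \left(-21600 - \frac{\sqrt{7} \cdot 2 i \sqrt{4879}}{42}\right) + 24469 = \left(-21600 - \frac{i \sqrt{697}}{3}\right) + 24469 = 2869 - \frac{i \sqrt{697}}{3}$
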